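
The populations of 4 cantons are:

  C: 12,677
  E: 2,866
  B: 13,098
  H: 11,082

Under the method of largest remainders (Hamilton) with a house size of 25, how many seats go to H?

7

The standard divisor is 39723/25 ≈ 1588.92.
Standard quotas: C 7.9784, E 1.8037, B 8.2433, H 6.9745.
Lower quotas: C 7, E 1, B 8, H 6 (sum 22, leaving 3 seats).
Remainders in descending order: C 0.9784, H 0.9745, E 0.8037, B 0.2433.
Largest remainders: C, H, E receive the extra seats.
H receives 7.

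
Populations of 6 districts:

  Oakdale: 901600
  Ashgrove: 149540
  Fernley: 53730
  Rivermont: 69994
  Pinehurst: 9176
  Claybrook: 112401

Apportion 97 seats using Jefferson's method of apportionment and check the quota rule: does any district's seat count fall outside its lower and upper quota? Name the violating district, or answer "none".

Standard quotas: Oakdale 67.458, Ashgrove 11.189, Fernley 4.020, Rivermont 5.237, Pinehurst 0.687, Claybrook 8.410.
Jefferson allocation: Oakdale 69, Ashgrove 11, Fernley 4, Rivermont 5, Pinehurst 0, Claybrook 8.
Oakdale has quota 67.458 (lower 67, upper 68) but receives 69 — outside the quota interval.

Oakdale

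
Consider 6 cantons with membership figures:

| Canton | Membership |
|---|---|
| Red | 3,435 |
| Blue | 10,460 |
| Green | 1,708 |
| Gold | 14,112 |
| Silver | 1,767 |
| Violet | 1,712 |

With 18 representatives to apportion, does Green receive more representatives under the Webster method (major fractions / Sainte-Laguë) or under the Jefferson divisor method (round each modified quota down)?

Webster: Red 2, Blue 6, Green 1, Gold 7, Silver 1, Violet 1.
Jefferson: Red 2, Blue 6, Green 0, Gold 8, Silver 1, Violet 1.
Green gets 1 under Webster and 0 under Jefferson.

Webster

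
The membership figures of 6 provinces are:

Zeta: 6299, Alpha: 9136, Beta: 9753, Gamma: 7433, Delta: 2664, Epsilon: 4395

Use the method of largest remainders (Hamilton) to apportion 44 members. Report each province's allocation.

Zeta: 7, Alpha: 10, Beta: 11, Gamma: 8, Delta: 3, Epsilon: 5

The standard divisor is 39680/44 ≈ 901.818.
Standard quotas: Zeta 6.9848, Alpha 10.1306, Beta 10.8148, Gamma 8.2422, Delta 2.9540, Epsilon 4.8735.
Lower quotas: Zeta 6, Alpha 10, Beta 10, Gamma 8, Delta 2, Epsilon 4 (sum 40, leaving 4 seats).
Remainders in descending order: Zeta 0.9848, Delta 0.9540, Epsilon 0.8735, Beta 0.8148, Gamma 0.2422, Alpha 0.1306.
The surplus seats go to Zeta, Delta, Epsilon, Beta.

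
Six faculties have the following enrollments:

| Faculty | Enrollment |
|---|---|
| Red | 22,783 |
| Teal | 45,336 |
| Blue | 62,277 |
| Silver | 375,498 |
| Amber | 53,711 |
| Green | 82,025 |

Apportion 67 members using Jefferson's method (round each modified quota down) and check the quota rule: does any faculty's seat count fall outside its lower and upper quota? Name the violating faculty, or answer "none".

Standard quotas: Red 2.379, Teal 4.734, Blue 6.503, Silver 39.210, Amber 5.609, Green 8.565.
Jefferson allocation: Red 2, Teal 4, Blue 6, Silver 41, Amber 5, Green 9.
Silver has quota 39.210 (lower 39, upper 40) but receives 41 — outside the quota interval.

Silver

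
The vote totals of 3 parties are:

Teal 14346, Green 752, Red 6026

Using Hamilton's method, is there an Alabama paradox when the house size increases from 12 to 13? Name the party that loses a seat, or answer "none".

Green

At 12 seats: Teal 8, Green 1, Red 3.
At 13 seats: Teal 9, Green 0, Red 4.
Green drops from 1 to 0.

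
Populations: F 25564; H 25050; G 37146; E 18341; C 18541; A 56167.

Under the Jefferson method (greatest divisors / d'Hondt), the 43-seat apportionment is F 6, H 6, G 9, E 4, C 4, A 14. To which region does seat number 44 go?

A

Priority for the next seat is population ÷ (current seats + 1).
Priorities: F 3652.000, H 3578.571, G 3714.600, E 3668.200, C 3708.200, A 3744.467.
Highest priority: A.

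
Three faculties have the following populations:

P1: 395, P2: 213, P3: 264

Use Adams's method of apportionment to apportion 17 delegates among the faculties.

P1=8, P2=4, P3=5

Standard divisor 872/17 ≈ 51.294; standard quotas: P1 7.701, P2 4.153, P3 5.147.
Rounding up gives 8, 5, 6 = 19 seats, so the divisor must be adjusted.
With modified divisor 55: modified quotas P1 7.182, P2 3.873, P3 4.800.
Rounding up: P1 8, P2 4, P3 5 (total 17).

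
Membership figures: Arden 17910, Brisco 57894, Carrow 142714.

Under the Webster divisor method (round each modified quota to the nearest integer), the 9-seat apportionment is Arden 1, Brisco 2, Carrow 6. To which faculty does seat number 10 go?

Priority for the next seat is population ÷ (current seats + 0.5).
Priorities: Arden 11940.000, Brisco 23157.600, Carrow 21956.000.
Highest priority: Brisco.

Brisco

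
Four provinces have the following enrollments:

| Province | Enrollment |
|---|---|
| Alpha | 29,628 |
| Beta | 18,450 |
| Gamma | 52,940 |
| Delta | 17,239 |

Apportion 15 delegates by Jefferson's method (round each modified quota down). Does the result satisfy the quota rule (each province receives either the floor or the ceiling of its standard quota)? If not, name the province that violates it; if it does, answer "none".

none

Standard quotas: Alpha 3.758, Beta 2.340, Gamma 6.715, Delta 2.187.
Jefferson allocation: Alpha 4, Beta 2, Gamma 7, Delta 2.
Every allocation lies between the lower and upper quota.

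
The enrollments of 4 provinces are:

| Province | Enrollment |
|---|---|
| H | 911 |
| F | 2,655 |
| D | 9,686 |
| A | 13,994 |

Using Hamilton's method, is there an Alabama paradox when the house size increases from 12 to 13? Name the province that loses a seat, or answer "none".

At 12 seats: H 1, F 1, D 4, A 6.
At 13 seats: H 0, F 1, D 5, A 7.
H drops from 1 to 0.

H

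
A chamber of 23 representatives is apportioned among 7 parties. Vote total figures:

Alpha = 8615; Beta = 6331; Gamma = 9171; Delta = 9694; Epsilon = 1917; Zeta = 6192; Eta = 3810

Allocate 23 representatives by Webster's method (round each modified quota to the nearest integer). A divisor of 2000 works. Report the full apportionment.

Alpha: 4, Beta: 3, Gamma: 5, Delta: 5, Epsilon: 1, Zeta: 3, Eta: 2

With modified divisor 2000: modified quotas Alpha 4.308, Beta 3.166, Gamma 4.585, Delta 4.847, Epsilon 0.959, Zeta 3.096, Eta 1.905.
Rounding to the nearest integer: Alpha 4, Beta 3, Gamma 5, Delta 5, Epsilon 1, Zeta 3, Eta 2 (total 23).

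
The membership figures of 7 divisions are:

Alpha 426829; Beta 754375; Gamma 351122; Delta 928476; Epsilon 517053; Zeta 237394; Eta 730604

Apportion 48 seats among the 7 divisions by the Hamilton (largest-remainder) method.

The standard divisor is 3945853/48 ≈ 82205.271.
Standard quotas: Alpha 5.1922, Beta 9.1767, Gamma 4.2713, Delta 11.2946, Epsilon 6.2898, Zeta 2.8878, Eta 8.8876.
Lower quotas: Alpha 5, Beta 9, Gamma 4, Delta 11, Epsilon 6, Zeta 2, Eta 8 (sum 45, leaving 3 seats).
Remainders in descending order: Zeta 0.8878, Eta 0.8876, Delta 0.2946, Epsilon 0.2898, Gamma 0.2713, Alpha 0.1922, Beta 0.1767.
Largest remainders: Zeta, Eta, Delta receive the extra seats.

Alpha=5; Beta=9; Gamma=4; Delta=12; Epsilon=6; Zeta=3; Eta=9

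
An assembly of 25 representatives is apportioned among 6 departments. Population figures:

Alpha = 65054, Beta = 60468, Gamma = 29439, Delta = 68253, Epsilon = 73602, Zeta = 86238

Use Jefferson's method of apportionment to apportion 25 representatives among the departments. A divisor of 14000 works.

Alpha 4, Beta 4, Gamma 2, Delta 4, Epsilon 5, Zeta 6

With modified divisor 14000: modified quotas Alpha 4.647, Beta 4.319, Gamma 2.103, Delta 4.875, Epsilon 5.257, Zeta 6.160.
Rounding down: Alpha 4, Beta 4, Gamma 2, Delta 4, Epsilon 5, Zeta 6 (total 25).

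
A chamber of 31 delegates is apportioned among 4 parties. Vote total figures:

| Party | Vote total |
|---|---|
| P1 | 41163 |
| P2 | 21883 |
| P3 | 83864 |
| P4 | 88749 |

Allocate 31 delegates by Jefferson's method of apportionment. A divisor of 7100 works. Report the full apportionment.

P1: 5, P2: 3, P3: 11, P4: 12

With modified divisor 7100: modified quotas P1 5.798, P2 3.082, P3 11.812, P4 12.500.
Rounding down: P1 5, P2 3, P3 11, P4 12 (total 31).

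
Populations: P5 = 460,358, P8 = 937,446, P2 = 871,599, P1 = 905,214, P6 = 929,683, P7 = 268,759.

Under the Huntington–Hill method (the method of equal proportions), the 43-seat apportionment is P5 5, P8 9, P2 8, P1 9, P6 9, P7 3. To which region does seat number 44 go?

P2

Priority for the next seat is population ÷ (√(s·(s+1))).
Priorities: P5 84049.487, P8 98815.485, P2 102718.927, P1 95417.934, P6 97997.193, P7 77584.040.
Highest priority: P2.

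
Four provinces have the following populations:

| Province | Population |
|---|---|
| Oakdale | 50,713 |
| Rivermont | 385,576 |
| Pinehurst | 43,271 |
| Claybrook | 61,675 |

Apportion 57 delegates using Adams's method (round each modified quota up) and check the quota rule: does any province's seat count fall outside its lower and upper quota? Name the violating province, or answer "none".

Standard quotas: Oakdale 5.341, Rivermont 40.607, Pinehurst 4.557, Claybrook 6.495.
Adams allocation: Oakdale 6, Rivermont 39, Pinehurst 5, Claybrook 7.
Rivermont has quota 40.607 (lower 40, upper 41) but receives 39 — outside the quota interval.

Rivermont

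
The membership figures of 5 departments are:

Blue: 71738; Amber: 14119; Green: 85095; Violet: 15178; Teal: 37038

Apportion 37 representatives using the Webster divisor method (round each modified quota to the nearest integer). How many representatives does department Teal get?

Standard divisor 223168/37 ≈ 6031.568; standard quotas: Blue 11.894, Amber 2.341, Green 14.108, Violet 2.516, Teal 6.141.
Rounding to the nearest integer gives Blue 12, Amber 2, Green 14, Violet 3, Teal 6 — total 37, matching the house size, so no adjustment is needed.
Teal receives 6.

6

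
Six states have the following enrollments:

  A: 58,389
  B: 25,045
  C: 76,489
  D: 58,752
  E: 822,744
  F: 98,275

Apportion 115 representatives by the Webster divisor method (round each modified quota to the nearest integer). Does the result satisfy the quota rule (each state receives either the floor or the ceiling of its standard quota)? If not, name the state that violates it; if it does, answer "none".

Standard quotas: A 5.892, B 2.527, C 7.718, D 5.928, E 83.018, F 9.916.
Webster allocation: A 6, B 3, C 8, D 6, E 82, F 10.
E has quota 83.018 (lower 83, upper 84) but receives 82 — outside the quota interval.

E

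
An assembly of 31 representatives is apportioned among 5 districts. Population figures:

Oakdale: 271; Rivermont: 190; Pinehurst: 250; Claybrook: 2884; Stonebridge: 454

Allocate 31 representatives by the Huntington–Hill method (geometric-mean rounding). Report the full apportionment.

Oakdale=2, Rivermont=2, Pinehurst=2, Claybrook=22, Stonebridge=3

With divisor 133: modified quotas Oakdale 2.038, Rivermont 1.429, Pinehurst 1.880, Claybrook 21.684, Stonebridge 3.414.
Geometric-mean thresholds: Oakdale √(2·3)=2.449, Rivermont √(1·2)=1.414, Pinehurst √(1·2)=1.414, Claybrook √(21·22)=21.494, Stonebridge √(3·4)=3.464.
Each quota rounded against its threshold gives Oakdale 2, Rivermont 2, Pinehurst 2, Claybrook 22, Stonebridge 3 (total 31).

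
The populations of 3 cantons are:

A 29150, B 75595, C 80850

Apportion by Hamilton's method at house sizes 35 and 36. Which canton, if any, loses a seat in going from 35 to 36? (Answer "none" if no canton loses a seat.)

A

At 35 seats: A 6, B 14, C 15.
At 36 seats: A 5, B 15, C 16.
A drops from 6 to 5.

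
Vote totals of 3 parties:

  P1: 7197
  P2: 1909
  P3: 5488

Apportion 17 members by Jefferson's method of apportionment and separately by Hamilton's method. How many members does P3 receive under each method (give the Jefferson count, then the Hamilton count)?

6 and 7

Jefferson: P1 9, P2 2, P3 6.
Hamilton: P1 8, P2 2, P3 7.
P3 gets 6 under Jefferson and 7 under Hamilton.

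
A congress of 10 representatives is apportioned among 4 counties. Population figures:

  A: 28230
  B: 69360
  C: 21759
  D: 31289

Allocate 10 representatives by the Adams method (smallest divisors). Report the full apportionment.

Standard divisor 150638/10 ≈ 15063.8; standard quotas: A 1.874, B 4.604, C 1.444, D 2.077.
Rounding up gives 2, 5, 2, 3 = 12 seats, so the divisor must be adjusted.
With modified divisor 19500: modified quotas A 1.448, B 3.557, C 1.116, D 1.605.
Rounding up: A 2, B 4, C 2, D 2 (total 10).

A: 2, B: 4, C: 2, D: 2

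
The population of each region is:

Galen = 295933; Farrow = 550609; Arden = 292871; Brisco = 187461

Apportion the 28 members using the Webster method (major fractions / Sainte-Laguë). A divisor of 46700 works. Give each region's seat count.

With modified divisor 46700: modified quotas Galen 6.337, Farrow 11.790, Arden 6.271, Brisco 4.014.
Rounding to the nearest integer: Galen 6, Farrow 12, Arden 6, Brisco 4 (total 28).

Galen=6; Farrow=12; Arden=6; Brisco=4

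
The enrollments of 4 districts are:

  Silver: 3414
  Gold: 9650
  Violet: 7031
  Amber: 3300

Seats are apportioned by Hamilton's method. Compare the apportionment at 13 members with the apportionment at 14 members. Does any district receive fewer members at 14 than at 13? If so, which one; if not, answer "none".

At 13 seats: Silver 2, Gold 5, Violet 4, Amber 2.
At 14 seats: Silver 2, Gold 6, Violet 4, Amber 2.
No district's allocation decreased.

none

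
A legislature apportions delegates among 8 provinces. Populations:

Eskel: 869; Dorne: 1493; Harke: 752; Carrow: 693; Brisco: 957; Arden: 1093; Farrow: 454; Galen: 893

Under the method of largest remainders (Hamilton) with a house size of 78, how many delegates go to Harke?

The standard divisor is 7204/78 ≈ 92.359.
Standard quotas: Eskel 9.409, Dorne 16.165, Harke 8.142, Carrow 7.503, Brisco 10.362, Arden 11.834, Farrow 4.916, Galen 9.669.
Lower quotas: Eskel 9, Dorne 16, Harke 8, Carrow 7, Brisco 10, Arden 11, Farrow 4, Galen 9 (sum 74, leaving 4 seats).
Remainders in descending order: Farrow 0.916, Arden 0.834, Galen 0.669, Carrow 0.503, Eskel 0.409, Brisco 0.362, Dorne 0.165, Harke 0.142.
The surplus seats go to Farrow, Arden, Galen, Carrow.
Harke receives 8.

8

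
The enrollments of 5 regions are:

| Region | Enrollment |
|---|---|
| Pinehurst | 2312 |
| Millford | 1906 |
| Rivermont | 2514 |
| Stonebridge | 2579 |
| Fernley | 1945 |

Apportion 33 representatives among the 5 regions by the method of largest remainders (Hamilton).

Standard divisor: 11256 ÷ 33 ≈ 341.091.
Standard quotas: Pinehurst 6.778, Millford 5.588, Rivermont 7.370, Stonebridge 7.561, Fernley 5.702.
Lower quotas: Pinehurst 6, Millford 5, Rivermont 7, Stonebridge 7, Fernley 5 (sum 30, leaving 3 seats).
Remainders in descending order: Pinehurst 0.778, Fernley 0.702, Millford 0.588, Stonebridge 0.561, Rivermont 0.370.
Largest remainders: Pinehurst, Fernley, Millford receive the extra seats.

Pinehurst: 7; Millford: 6; Rivermont: 7; Stonebridge: 7; Fernley: 6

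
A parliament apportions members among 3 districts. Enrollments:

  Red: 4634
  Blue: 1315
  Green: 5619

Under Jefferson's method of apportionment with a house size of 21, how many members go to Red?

9

Standard divisor 11568/21 ≈ 550.857; standard quotas: Red 8.412, Blue 2.387, Green 10.200.
Rounding down gives 8, 2, 10 = 20 seats, so the divisor must be adjusted.
With modified divisor 513: modified quotas Red 9.033, Blue 2.563, Green 10.953.
Rounding down: Red 9, Blue 2, Green 10 (total 21).
Red receives 9.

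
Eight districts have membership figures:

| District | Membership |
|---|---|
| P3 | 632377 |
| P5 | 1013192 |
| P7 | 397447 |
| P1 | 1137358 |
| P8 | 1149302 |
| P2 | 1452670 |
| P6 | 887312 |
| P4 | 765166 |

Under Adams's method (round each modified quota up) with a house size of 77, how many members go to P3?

Standard divisor 7434824/77 ≈ 96556.156; standard quotas: P3 6.549, P5 10.493, P7 4.116, P1 11.779, P8 11.903, P2 15.045, P6 9.190, P4 7.925.
Rounding up gives 7, 11, 5, 12, 12, 16, 10, 8 = 81 seats, so the divisor must be adjusted.
With modified divisor 102400: modified quotas P3 6.176, P5 9.894, P7 3.881, P1 11.107, P8 11.224, P2 14.186, P6 8.665, P4 7.472.
Rounding up: P3 7, P5 10, P7 4, P1 12, P8 12, P2 15, P6 9, P4 8 (total 77).
P3 receives 7.

7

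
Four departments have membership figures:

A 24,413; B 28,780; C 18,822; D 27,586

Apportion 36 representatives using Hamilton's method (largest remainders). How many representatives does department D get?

The standard divisor is 99601/36 ≈ 2766.694.
Standard quotas: A 8.8239, B 10.4023, C 6.8031, D 9.9707.
Lower quotas: A 8, B 10, C 6, D 9 (sum 33, leaving 3 seats).
Remainders in descending order: D 0.9707, A 0.8239, C 0.8031, B 0.4023.
Largest remainders: D, A, C receive the extra seats.
D receives 10.

10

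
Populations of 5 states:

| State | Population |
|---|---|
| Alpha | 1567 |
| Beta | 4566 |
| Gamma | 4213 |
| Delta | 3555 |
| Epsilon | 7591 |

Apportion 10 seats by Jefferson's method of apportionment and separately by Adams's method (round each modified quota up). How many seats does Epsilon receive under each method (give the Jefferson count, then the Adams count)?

Jefferson: Alpha 0, Beta 2, Gamma 2, Delta 2, Epsilon 4.
Adams: Alpha 1, Beta 2, Gamma 2, Delta 2, Epsilon 3.
Epsilon gets 4 under Jefferson and 3 under Adams.

4 and 3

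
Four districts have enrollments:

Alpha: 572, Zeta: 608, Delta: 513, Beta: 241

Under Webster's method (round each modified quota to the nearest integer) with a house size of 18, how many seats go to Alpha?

5

Standard divisor 1934/18 ≈ 107.444; standard quotas: Alpha 5.324, Zeta 5.659, Delta 4.775, Beta 2.243.
Rounding to the nearest integer gives Alpha 5, Zeta 6, Delta 5, Beta 2 — total 18, matching the house size, so no adjustment is needed.
Alpha receives 5.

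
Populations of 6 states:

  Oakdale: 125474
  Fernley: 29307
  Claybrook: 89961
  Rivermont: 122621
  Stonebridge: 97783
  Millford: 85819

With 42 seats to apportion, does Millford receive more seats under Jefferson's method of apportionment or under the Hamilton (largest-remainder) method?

Jefferson: Oakdale 10, Fernley 2, Claybrook 7, Rivermont 10, Stonebridge 7, Millford 6.
Hamilton: Oakdale 10, Fernley 2, Claybrook 7, Rivermont 9, Stonebridge 7, Millford 7.
Millford gets 6 under Jefferson and 7 under Hamilton.

Hamilton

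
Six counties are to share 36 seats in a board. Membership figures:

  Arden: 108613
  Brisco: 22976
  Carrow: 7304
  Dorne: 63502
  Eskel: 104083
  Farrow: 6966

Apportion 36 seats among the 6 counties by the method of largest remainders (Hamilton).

Standard divisor: 313444 ÷ 36 ≈ 8706.778.
Standard quotas: Arden 12.4745, Brisco 2.6389, Carrow 0.8389, Dorne 7.2934, Eskel 11.9543, Farrow 0.8001.
Lower quotas: Arden 12, Brisco 2, Carrow 0, Dorne 7, Eskel 11, Farrow 0 (sum 32, leaving 4 seats).
Remainders in descending order: Eskel 0.9543, Carrow 0.8389, Farrow 0.8001, Brisco 0.6389, Arden 0.4745, Dorne 0.2934.
The surplus seats go to Eskel, Carrow, Farrow, Brisco.

Arden: 12, Brisco: 3, Carrow: 1, Dorne: 7, Eskel: 12, Farrow: 1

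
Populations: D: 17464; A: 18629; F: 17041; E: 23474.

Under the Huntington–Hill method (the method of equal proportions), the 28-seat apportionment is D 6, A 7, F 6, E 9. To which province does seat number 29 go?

D

Priority for the next seat is population ÷ (√(s·(s+1))).
Priorities: D 2694.754, A 2489.405, F 2629.483, E 2474.377.
Highest priority: D.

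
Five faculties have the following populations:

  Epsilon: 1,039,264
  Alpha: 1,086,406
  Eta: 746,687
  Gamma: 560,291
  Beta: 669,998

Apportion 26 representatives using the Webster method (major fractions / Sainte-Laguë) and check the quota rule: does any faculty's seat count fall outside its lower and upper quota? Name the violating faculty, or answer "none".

none

Standard quotas: Epsilon 6.586, Alpha 6.885, Eta 4.732, Gamma 3.551, Beta 4.246.
Webster allocation: Epsilon 6, Alpha 7, Eta 5, Gamma 4, Beta 4.
Every allocation lies between the lower and upper quota.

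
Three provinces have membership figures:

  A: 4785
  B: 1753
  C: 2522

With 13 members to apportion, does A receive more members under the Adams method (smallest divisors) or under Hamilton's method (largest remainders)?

Hamilton

Adams: A 6, B 3, C 4.
Hamilton: A 7, B 2, C 4.
A gets 6 under Adams and 7 under Hamilton.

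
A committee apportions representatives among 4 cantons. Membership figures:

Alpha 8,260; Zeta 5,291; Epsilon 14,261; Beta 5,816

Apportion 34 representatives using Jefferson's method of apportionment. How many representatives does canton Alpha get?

Standard divisor 33628/34 ≈ 989.059; standard quotas: Alpha 8.351, Zeta 5.350, Epsilon 14.419, Beta 5.880.
Rounding down gives 8, 5, 14, 5 = 32 seats, so the divisor must be adjusted.
With modified divisor 930: modified quotas Alpha 8.882, Zeta 5.689, Epsilon 15.334, Beta 6.254.
Rounding down: Alpha 8, Zeta 5, Epsilon 15, Beta 6 (total 34).
Alpha receives 8.

8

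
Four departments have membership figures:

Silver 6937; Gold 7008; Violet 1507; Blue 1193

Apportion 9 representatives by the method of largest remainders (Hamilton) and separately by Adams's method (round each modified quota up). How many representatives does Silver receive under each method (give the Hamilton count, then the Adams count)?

Hamilton: Silver 4, Gold 4, Violet 1, Blue 0.
Adams: Silver 3, Gold 4, Violet 1, Blue 1.
Silver gets 4 under Hamilton and 3 under Adams.

4 and 3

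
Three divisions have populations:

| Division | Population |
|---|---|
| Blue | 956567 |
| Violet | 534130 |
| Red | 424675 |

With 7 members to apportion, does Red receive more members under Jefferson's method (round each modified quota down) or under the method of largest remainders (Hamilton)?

Hamilton

Jefferson: Blue 4, Violet 2, Red 1.
Hamilton: Blue 3, Violet 2, Red 2.
Red gets 1 under Jefferson and 2 under Hamilton.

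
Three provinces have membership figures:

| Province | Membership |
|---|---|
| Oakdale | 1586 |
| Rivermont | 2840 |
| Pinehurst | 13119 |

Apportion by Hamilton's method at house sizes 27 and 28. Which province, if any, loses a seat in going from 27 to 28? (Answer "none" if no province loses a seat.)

Oakdale

At 27 seats: Oakdale 3, Rivermont 4, Pinehurst 20.
At 28 seats: Oakdale 2, Rivermont 5, Pinehurst 21.
Oakdale drops from 3 to 2.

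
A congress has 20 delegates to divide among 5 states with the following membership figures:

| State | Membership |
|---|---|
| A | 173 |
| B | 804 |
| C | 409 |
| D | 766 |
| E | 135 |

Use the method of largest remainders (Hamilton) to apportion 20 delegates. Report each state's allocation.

A 1, B 7, C 4, D 7, E 1

Total 2287; standard divisor 2287/20 ≈ 114.35.
Standard quotas: A 1.513, B 7.031, C 3.577, D 6.699, E 1.181.
Lower quotas: A 1, B 7, C 3, D 6, E 1 (sum 18, leaving 2 seats).
Remainders in descending order: D 0.699, C 0.577, A 0.513, E 0.181, B 0.031.
The surplus seats go to D, C.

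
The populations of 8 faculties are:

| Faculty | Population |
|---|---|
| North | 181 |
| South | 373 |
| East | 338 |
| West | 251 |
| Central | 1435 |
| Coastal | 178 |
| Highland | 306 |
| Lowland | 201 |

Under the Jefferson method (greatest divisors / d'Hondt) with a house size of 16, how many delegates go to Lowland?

Standard divisor 3263/16 ≈ 203.938; standard quotas: North 0.888, South 1.829, East 1.657, West 1.231, Central 7.036, Coastal 0.873, Highland 1.500, Lowland 0.986.
Rounding down gives 0, 1, 1, 1, 7, 0, 1, 0 = 11 seats, so the divisor must be adjusted.
With modified divisor 174: modified quotas North 1.040, South 2.144, East 1.943, West 1.443, Central 8.247, Coastal 1.023, Highland 1.759, Lowland 1.155.
Rounding down: North 1, South 2, East 1, West 1, Central 8, Coastal 1, Highland 1, Lowland 1 (total 16).
Lowland receives 1.

1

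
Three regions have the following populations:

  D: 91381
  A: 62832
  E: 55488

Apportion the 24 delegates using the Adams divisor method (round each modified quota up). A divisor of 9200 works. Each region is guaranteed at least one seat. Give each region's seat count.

D 10; A 7; E 7

With modified divisor 9200: modified quotas D 9.933, A 6.830, E 6.031.
Rounding up: D 10, A 7, E 7 (total 24).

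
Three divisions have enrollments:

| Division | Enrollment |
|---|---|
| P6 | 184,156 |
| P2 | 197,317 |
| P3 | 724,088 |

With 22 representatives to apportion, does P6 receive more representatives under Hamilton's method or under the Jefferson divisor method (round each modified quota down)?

Hamilton: P6 4, P2 4, P3 14.
Jefferson: P6 3, P2 4, P3 15.
P6 gets 4 under Hamilton and 3 under Jefferson.

Hamilton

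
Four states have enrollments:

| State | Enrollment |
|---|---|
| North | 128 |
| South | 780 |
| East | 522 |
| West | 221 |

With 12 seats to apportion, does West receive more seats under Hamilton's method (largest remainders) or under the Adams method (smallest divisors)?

Adams

Hamilton: North 1, South 6, East 4, West 1.
Adams: North 1, South 5, East 4, West 2.
West gets 1 under Hamilton and 2 under Adams.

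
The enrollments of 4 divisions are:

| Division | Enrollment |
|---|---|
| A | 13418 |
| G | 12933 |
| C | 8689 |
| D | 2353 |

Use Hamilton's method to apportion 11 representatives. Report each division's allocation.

A=4; G=4; C=2; D=1

The standard divisor is 37393/11 ≈ 3399.364.
Standard quotas: A 3.9472, G 3.8045, C 2.5561, D 0.6922.
Lower quotas: A 3, G 3, C 2, D 0 (sum 8, leaving 3 seats).
Remainders in descending order: A 0.9472, G 0.8045, D 0.6922, C 0.5561.
The surplus seats go to A, G, D.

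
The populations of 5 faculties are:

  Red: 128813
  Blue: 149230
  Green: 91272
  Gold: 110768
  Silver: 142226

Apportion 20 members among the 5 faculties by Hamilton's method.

Red: 4, Blue: 5, Green: 3, Gold: 3, Silver: 5

The standard divisor is 622309/20 ≈ 31115.45.
Standard quotas: Red 4.1398, Blue 4.7960, Green 2.9333, Gold 3.5599, Silver 4.5709.
Lower quotas: Red 4, Blue 4, Green 2, Gold 3, Silver 4 (sum 17, leaving 3 seats).
Remainders in descending order: Green 0.9333, Blue 0.7960, Silver 0.5709, Gold 0.5599, Red 0.1398.
Largest remainders: Green, Blue, Silver receive the extra seats.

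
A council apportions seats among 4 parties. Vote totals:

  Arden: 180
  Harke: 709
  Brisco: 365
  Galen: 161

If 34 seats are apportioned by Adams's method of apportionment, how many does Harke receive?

Standard divisor 1415/34 ≈ 41.618; standard quotas: Arden 4.325, Harke 17.036, Brisco 8.770, Galen 3.869.
Rounding up gives 5, 18, 9, 4 = 36 seats, so the divisor must be adjusted.
With modified divisor 44.7: modified quotas Arden 4.027, Harke 15.861, Brisco 8.166, Galen 3.602.
Rounding up: Arden 5, Harke 16, Brisco 9, Galen 4 (total 34).
Harke receives 16.

16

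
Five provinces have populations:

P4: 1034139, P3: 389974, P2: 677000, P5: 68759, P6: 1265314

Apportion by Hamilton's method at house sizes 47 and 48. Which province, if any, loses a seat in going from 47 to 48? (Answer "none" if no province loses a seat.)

P3

At 47 seats: P4 14, P3 6, P2 9, P5 1, P6 17.
At 48 seats: P4 14, P3 5, P2 10, P5 1, P6 18.
P3 drops from 6 to 5.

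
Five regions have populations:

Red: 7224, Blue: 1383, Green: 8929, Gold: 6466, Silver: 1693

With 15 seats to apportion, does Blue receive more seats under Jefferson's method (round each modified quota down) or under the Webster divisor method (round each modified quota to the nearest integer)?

Jefferson: Red 4, Blue 0, Green 6, Gold 4, Silver 1.
Webster: Red 4, Blue 1, Green 5, Gold 4, Silver 1.
Blue gets 0 under Jefferson and 1 under Webster.

Webster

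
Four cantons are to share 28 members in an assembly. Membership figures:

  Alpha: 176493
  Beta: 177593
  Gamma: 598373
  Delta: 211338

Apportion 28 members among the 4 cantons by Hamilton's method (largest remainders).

Standard divisor: 1163797 ÷ 28 ≈ 41564.179.
Standard quotas: Alpha 4.2463, Beta 4.2727, Gamma 14.3964, Delta 5.0846.
Lower quotas: Alpha 4, Beta 4, Gamma 14, Delta 5 (sum 27, leaving 1 seat).
Remainders in descending order: Gamma 0.3964, Beta 0.2727, Alpha 0.2463, Delta 0.0846.
The surplus seat goes to Gamma.

Alpha 4, Beta 4, Gamma 15, Delta 5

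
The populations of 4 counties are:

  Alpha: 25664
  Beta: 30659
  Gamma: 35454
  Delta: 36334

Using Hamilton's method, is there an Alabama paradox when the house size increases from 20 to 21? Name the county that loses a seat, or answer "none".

At 20 seats: Alpha 4, Beta 5, Gamma 5, Delta 6.
At 21 seats: Alpha 4, Beta 5, Gamma 6, Delta 6.
No county's allocation decreased.

none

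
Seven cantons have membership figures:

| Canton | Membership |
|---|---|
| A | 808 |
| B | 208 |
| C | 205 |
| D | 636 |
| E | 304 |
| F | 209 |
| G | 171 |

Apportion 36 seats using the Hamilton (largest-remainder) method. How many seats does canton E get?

4

Total 2541; standard divisor 2541/36 ≈ 70.583.
Standard quotas: A 11.447, B 2.947, C 2.904, D 9.011, E 4.307, F 2.961, G 2.423.
Lower quotas: A 11, B 2, C 2, D 9, E 4, F 2, G 2 (sum 32, leaving 4 seats).
Remainders in descending order: F 0.961, B 0.947, C 0.904, A 0.447, G 0.423, E 0.307, D 0.011.
The surplus seats go to F, B, C, A.
E receives 4.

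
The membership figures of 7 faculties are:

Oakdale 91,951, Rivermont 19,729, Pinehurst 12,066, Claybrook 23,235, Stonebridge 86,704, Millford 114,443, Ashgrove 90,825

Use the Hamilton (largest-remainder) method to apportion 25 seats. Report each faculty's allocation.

Standard divisor: 438953 ÷ 25 ≈ 17558.12.
Standard quotas: Oakdale 5.2370, Rivermont 1.1236, Pinehurst 0.6872, Claybrook 1.3233, Stonebridge 4.9381, Millford 6.5180, Ashgrove 5.1728.
Lower quotas: Oakdale 5, Rivermont 1, Pinehurst 0, Claybrook 1, Stonebridge 4, Millford 6, Ashgrove 5 (sum 22, leaving 3 seats).
Remainders in descending order: Stonebridge 0.9381, Pinehurst 0.6872, Millford 0.5180, Claybrook 0.3233, Oakdale 0.2370, Ashgrove 0.1728, Rivermont 0.1236.
Largest remainders: Stonebridge, Pinehurst, Millford receive the extra seats.

Oakdale 5; Rivermont 1; Pinehurst 1; Claybrook 1; Stonebridge 5; Millford 7; Ashgrove 5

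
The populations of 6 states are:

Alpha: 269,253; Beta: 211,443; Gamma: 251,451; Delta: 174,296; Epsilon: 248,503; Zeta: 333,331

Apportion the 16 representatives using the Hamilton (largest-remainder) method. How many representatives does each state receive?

Alpha: 3, Beta: 2, Gamma: 3, Delta: 2, Epsilon: 3, Zeta: 3

Standard divisor: 1488277 ÷ 16 ≈ 93017.312.
Standard quotas: Alpha 2.8947, Beta 2.2732, Gamma 2.7033, Delta 1.8738, Epsilon 2.6716, Zeta 3.5835.
Lower quotas: Alpha 2, Beta 2, Gamma 2, Delta 1, Epsilon 2, Zeta 3 (sum 12, leaving 4 seats).
Remainders in descending order: Alpha 0.8947, Delta 0.8738, Gamma 0.7033, Epsilon 0.6716, Zeta 0.5835, Beta 0.2732.
Largest remainders: Alpha, Delta, Gamma, Epsilon receive the extra seats.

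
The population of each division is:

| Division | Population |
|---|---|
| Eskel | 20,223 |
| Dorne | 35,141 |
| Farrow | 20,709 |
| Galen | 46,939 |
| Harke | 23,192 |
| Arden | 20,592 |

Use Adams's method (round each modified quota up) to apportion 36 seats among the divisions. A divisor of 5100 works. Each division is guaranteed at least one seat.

With modified divisor 5100: modified quotas Eskel 3.965, Dorne 6.890, Farrow 4.061, Galen 9.204, Harke 4.547, Arden 4.038.
Rounding up: Eskel 4, Dorne 7, Farrow 5, Galen 10, Harke 5, Arden 5 (total 36).

Eskel: 4, Dorne: 7, Farrow: 5, Galen: 10, Harke: 5, Arden: 5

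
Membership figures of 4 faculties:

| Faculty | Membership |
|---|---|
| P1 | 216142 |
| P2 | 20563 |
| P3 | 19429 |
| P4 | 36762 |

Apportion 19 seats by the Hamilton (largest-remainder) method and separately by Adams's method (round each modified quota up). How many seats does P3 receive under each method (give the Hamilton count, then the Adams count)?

1 and 2

Hamilton: P1 14, P2 1, P3 1, P4 3.
Adams: P1 12, P2 2, P3 2, P4 3.
P3 gets 1 under Hamilton and 2 under Adams.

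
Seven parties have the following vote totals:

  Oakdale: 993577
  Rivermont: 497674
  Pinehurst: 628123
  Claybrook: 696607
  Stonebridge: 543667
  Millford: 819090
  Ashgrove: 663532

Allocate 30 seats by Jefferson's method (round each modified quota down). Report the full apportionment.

Oakdale 7, Rivermont 3, Pinehurst 4, Claybrook 4, Stonebridge 3, Millford 5, Ashgrove 4

Standard divisor 4842270/30 ≈ 161409; standard quotas: Oakdale 6.156, Rivermont 3.083, Pinehurst 3.891, Claybrook 4.316, Stonebridge 3.368, Millford 5.075, Ashgrove 4.111.
Rounding down gives 6, 3, 3, 4, 3, 5, 4 = 28 seats, so the divisor must be adjusted.
With modified divisor 140600: modified quotas Oakdale 7.067, Rivermont 3.540, Pinehurst 4.467, Claybrook 4.955, Stonebridge 3.867, Millford 5.826, Ashgrove 4.719.
Rounding down: Oakdale 7, Rivermont 3, Pinehurst 4, Claybrook 4, Stonebridge 3, Millford 5, Ashgrove 4 (total 30).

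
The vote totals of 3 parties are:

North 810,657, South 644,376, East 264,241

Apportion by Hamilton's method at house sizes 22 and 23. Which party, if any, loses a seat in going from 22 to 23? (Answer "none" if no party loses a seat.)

East

At 22 seats: North 10, South 8, East 4.
At 23 seats: North 11, South 9, East 3.
East drops from 4 to 3.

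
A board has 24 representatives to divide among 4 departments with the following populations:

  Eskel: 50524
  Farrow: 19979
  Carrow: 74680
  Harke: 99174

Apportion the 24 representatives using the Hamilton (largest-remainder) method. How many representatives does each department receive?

Standard divisor: 244357 ÷ 24 ≈ 10181.542.
Standard quotas: Eskel 4.9623, Farrow 1.9623, Carrow 7.3348, Harke 9.7406.
Lower quotas: Eskel 4, Farrow 1, Carrow 7, Harke 9 (sum 21, leaving 3 seats).
Remainders in descending order: Eskel 0.9623, Farrow 0.9623, Harke 0.7406, Carrow 0.3348.
Largest remainders: Eskel, Farrow, Harke receive the extra seats.

Eskel=5; Farrow=2; Carrow=7; Harke=10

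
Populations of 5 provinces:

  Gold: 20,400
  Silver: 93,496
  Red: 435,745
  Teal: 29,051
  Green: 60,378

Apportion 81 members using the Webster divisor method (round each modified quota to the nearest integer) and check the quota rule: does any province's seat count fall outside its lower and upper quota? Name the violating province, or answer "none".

Standard quotas: Gold 2.586, Silver 11.850, Red 55.229, Teal 3.682, Green 7.653.
Webster allocation: Gold 3, Silver 12, Red 54, Teal 4, Green 8.
Red has quota 55.229 (lower 55, upper 56) but receives 54 — outside the quota interval.

Red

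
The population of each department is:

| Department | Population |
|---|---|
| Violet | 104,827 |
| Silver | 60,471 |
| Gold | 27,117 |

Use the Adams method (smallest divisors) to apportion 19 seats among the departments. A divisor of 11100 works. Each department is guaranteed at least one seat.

Violet: 10; Silver: 6; Gold: 3

With modified divisor 11100: modified quotas Violet 9.444, Silver 5.448, Gold 2.443.
Rounding up: Violet 10, Silver 6, Gold 3 (total 19).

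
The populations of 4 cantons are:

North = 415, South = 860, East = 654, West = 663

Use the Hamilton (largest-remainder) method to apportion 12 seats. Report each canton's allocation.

The standard divisor is 2592/12 = 216.
Standard quotas: North 1.921, South 3.981, East 3.028, West 3.069.
Lower quotas: North 1, South 3, East 3, West 3 (sum 10, leaving 2 seats).
Remainders in descending order: South 0.981, North 0.921, West 0.069, East 0.028.
The surplus seats go to South, North.

North 2, South 4, East 3, West 3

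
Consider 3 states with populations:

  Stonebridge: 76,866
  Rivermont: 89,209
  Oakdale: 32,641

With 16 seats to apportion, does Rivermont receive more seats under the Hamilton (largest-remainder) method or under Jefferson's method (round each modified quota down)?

Hamilton: Stonebridge 6, Rivermont 7, Oakdale 3.
Jefferson: Stonebridge 6, Rivermont 8, Oakdale 2.
Rivermont gets 7 under Hamilton and 8 under Jefferson.

Jefferson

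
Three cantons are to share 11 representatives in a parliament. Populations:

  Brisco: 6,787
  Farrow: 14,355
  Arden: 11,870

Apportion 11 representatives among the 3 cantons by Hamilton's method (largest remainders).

Brisco: 2; Farrow: 5; Arden: 4

Standard divisor: 33012 ÷ 11 ≈ 3001.091.
Standard quotas: Brisco 2.2615, Farrow 4.7833, Arden 3.9552.
Lower quotas: Brisco 2, Farrow 4, Arden 3 (sum 9, leaving 2 seats).
Remainders in descending order: Arden 0.9552, Farrow 0.7833, Brisco 0.2615.
Largest remainders: Arden, Farrow receive the extra seats.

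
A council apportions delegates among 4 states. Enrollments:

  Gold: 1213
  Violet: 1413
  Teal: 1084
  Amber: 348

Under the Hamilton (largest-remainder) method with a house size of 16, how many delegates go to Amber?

Total 4058; standard divisor 4058/16 ≈ 253.625.
Standard quotas: Gold 4.783, Violet 5.571, Teal 4.274, Amber 1.372.
Lower quotas: Gold 4, Violet 5, Teal 4, Amber 1 (sum 14, leaving 2 seats).
Remainders in descending order: Gold 0.783, Violet 0.571, Amber 0.372, Teal 0.274.
The surplus seats go to Gold, Violet.
Amber receives 1.

1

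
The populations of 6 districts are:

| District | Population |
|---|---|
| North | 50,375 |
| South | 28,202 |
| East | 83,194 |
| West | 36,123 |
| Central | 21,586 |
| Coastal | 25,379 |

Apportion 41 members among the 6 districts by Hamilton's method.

North 8; South 5; East 14; West 6; Central 4; Coastal 4

Standard divisor: 244859 ÷ 41 ≈ 5972.171.
Standard quotas: North 8.4350, South 4.7222, East 13.9303, West 6.0486, Central 3.6144, Coastal 4.2495.
Lower quotas: North 8, South 4, East 13, West 6, Central 3, Coastal 4 (sum 38, leaving 3 seats).
Remainders in descending order: East 0.9303, South 0.7222, Central 0.6144, North 0.4350, Coastal 0.2495, West 0.0486.
Largest remainders: East, South, Central receive the extra seats.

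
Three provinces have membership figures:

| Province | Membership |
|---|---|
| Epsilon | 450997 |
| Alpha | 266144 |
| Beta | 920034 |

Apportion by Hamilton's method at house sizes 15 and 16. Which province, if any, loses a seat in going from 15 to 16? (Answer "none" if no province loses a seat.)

none

At 15 seats: Epsilon 4, Alpha 3, Beta 8.
At 16 seats: Epsilon 4, Alpha 3, Beta 9.
No province's allocation decreased.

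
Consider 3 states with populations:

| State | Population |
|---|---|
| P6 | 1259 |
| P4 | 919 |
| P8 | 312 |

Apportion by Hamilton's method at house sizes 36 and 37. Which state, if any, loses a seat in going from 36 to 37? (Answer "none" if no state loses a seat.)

At 36 seats: P6 18, P4 13, P8 5.
At 37 seats: P6 19, P4 14, P8 4.
P8 drops from 5 to 4.

P8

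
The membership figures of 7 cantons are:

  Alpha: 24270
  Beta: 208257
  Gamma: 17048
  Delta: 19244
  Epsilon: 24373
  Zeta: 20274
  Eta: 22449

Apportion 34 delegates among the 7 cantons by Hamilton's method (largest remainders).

The standard divisor is 335915/34 ≈ 9879.853.
Standard quotas: Alpha 2.4565, Beta 21.0790, Gamma 1.7255, Delta 1.9478, Epsilon 2.4669, Zeta 2.0521, Eta 2.2722.
Lower quotas: Alpha 2, Beta 21, Gamma 1, Delta 1, Epsilon 2, Zeta 2, Eta 2 (sum 31, leaving 3 seats).
Remainders in descending order: Delta 0.9478, Gamma 0.7255, Epsilon 0.4669, Alpha 0.4565, Eta 0.2722, Beta 0.0790, Zeta 0.0521.
The surplus seats go to Delta, Gamma, Epsilon.

Alpha 2; Beta 21; Gamma 2; Delta 2; Epsilon 3; Zeta 2; Eta 2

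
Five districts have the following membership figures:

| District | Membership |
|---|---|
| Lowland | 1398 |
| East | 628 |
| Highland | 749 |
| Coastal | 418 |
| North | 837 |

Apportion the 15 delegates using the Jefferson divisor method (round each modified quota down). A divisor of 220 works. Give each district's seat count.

With modified divisor 220: modified quotas Lowland 6.355, East 2.855, Highland 3.405, Coastal 1.900, North 3.805.
Rounding down: Lowland 6, East 2, Highland 3, Coastal 1, North 3 (total 15).

Lowland=6; East=2; Highland=3; Coastal=1; North=3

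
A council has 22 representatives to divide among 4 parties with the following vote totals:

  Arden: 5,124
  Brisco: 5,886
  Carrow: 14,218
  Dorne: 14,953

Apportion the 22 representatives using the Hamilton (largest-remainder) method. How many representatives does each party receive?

The standard divisor is 40181/22 ≈ 1826.409.
Standard quotas: Arden 2.8055, Brisco 3.2227, Carrow 7.7847, Dorne 8.1871.
Lower quotas: Arden 2, Brisco 3, Carrow 7, Dorne 8 (sum 20, leaving 2 seats).
Remainders in descending order: Arden 0.8055, Carrow 0.7847, Brisco 0.2227, Dorne 0.1871.
The surplus seats go to Arden, Carrow.

Arden=3, Brisco=3, Carrow=8, Dorne=8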